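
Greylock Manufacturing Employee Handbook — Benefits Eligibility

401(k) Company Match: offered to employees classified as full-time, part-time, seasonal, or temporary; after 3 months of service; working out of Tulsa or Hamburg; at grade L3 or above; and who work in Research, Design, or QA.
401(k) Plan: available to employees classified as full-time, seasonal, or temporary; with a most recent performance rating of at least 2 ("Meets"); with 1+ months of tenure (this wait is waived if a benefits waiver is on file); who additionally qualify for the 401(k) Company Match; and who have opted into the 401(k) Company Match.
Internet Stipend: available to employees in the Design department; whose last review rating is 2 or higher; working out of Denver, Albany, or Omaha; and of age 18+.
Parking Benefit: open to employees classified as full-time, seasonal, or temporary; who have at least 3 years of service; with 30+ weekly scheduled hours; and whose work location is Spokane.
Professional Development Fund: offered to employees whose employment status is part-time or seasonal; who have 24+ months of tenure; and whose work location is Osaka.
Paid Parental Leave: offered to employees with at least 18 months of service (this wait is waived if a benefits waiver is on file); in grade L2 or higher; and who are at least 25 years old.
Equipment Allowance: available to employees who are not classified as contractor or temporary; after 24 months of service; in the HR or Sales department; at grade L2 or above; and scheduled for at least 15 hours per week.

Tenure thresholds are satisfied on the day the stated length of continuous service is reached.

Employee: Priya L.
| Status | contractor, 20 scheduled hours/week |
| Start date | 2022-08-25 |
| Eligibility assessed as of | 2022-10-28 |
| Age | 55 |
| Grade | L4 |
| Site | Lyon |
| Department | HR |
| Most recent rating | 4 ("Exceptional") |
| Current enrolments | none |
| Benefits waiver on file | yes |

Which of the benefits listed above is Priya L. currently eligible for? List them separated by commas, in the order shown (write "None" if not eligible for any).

Paid Parental Leave

Service from 2022-08-25 to 2022-10-28: 64 days.
401(k) Company Match — status contractor ✗ (requires full-time, part-time, seasonal, or temporary) → not eligible.
401(k) Plan — status contractor ✗ (requires full-time, seasonal, or temporary) → not eligible.
Internet Stipend — dept HR ✗ → not eligible.
Parking Benefit — status contractor ✗ (requires full-time, seasonal, or temporary) → not eligible.
Professional Development Fund — status contractor ✗ (requires part-time or seasonal) → not eligible.
Paid Parental Leave — benefits waiver on file ✓; grade L4 ≥ L2 ✓; age 55 ≥ 25 ✓ → eligible.
Equipment Allowance — status contractor ✗ (excluded) → not eligible.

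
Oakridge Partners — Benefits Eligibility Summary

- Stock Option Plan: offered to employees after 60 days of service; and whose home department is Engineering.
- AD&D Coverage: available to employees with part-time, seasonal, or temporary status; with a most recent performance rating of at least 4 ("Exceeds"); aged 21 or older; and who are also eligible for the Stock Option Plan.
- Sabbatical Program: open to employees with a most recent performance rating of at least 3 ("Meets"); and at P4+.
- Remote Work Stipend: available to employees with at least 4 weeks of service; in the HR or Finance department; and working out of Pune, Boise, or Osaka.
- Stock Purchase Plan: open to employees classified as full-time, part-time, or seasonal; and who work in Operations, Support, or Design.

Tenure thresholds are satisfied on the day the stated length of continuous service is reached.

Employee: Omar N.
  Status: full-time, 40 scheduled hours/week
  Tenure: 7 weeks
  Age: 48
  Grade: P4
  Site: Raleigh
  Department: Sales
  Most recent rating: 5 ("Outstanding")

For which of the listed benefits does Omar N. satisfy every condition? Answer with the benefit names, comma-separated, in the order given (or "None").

Stock Option Plan — service 7 weeks < 60 days ✗ → not eligible.
AD&D Coverage — status full-time ✗ (requires part-time, seasonal, or temporary) → not eligible.
Sabbatical Program — rating 5 ≥ 3 ✓; grade P4 ≥ P4 ✓ → eligible.
Remote Work Stipend — service 7 weeks ≥ 4 weeks ✓; dept Sales ✗ → not eligible.
Stock Purchase Plan — status full-time ✓; dept Sales ✗ → not eligible.

Sabbatical Program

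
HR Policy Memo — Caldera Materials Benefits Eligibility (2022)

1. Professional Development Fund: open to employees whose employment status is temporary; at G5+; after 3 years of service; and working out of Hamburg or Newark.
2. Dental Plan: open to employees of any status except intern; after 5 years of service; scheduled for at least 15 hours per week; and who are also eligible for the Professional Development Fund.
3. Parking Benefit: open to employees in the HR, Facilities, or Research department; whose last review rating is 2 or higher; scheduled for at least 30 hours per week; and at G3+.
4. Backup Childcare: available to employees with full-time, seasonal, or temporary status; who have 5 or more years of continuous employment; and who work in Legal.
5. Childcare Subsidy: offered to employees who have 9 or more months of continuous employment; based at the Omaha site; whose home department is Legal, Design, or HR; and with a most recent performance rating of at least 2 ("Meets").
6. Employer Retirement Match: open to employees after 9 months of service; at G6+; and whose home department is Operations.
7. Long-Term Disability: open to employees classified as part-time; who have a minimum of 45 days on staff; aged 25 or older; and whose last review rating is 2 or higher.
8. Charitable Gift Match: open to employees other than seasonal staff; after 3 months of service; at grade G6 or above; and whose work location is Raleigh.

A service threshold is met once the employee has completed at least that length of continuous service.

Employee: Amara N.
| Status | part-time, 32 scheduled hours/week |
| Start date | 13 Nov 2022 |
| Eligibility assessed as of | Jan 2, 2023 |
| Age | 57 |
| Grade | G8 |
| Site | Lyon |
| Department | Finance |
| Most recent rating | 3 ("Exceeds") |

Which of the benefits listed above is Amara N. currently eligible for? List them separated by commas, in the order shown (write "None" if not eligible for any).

Long-Term Disability

Service from 13 Nov 2022 to Jan 2, 2023: 50 days.
Professional Development Fund — status part-time ✗ (requires temporary) → not eligible.
Dental Plan — status part-time ✓ (not excluded); service 50 days < 5 years (≈1825 days) ✗ → not eligible.
Parking Benefit — dept Finance ✗ → not eligible.
Backup Childcare — status part-time ✗ (requires full-time, seasonal, or temporary) → not eligible.
Childcare Subsidy — service 50 days < 9 months (≈270 days) ✗ → not eligible.
Employer Retirement Match — service 50 days < 9 months (≈270 days) ✗ → not eligible.
Long-Term Disability — status part-time ✓; service 50 days ≥ 45 days ✓; age 57 ≥ 25 ✓; rating 3 ≥ 2 ✓ → eligible.
Charitable Gift Match — status part-time ✓ (not excluded); service 50 days < 3 months (≈90 days) ✗ → not eligible.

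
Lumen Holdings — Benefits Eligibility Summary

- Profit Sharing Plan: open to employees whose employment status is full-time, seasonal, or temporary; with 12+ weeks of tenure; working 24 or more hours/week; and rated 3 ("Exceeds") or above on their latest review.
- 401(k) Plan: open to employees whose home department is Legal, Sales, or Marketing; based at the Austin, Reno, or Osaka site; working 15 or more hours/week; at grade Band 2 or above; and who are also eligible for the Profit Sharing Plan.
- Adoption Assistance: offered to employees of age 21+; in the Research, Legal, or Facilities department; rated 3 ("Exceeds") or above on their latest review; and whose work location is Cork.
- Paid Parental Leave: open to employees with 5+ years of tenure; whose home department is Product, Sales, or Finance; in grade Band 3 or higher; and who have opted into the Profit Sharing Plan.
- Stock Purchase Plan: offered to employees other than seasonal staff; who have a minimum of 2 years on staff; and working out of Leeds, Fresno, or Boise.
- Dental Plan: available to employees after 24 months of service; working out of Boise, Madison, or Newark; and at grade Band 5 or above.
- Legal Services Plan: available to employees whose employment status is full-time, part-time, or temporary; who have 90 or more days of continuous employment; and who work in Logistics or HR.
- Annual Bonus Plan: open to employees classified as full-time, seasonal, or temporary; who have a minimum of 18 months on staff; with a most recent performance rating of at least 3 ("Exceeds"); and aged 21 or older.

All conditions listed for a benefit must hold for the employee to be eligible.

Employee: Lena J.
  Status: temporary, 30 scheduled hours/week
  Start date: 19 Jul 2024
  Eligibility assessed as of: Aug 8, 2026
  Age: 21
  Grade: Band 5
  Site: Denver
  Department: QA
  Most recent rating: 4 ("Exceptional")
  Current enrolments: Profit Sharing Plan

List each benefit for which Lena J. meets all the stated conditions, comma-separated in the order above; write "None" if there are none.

Service from 19 Jul 2024 to Aug 8, 2026: 750 days.
Profit Sharing Plan — status temporary ✓; service 750 days ≥ 12 weeks (≈84 days) ✓; 30 hrs/wk ≥ 24 ✓; rating 4 ≥ 3 ✓ → eligible.
401(k) Plan — dept QA ✗ → not eligible.
Adoption Assistance — age 21 ≥ 21 ✓; dept QA ✗ → not eligible.
Paid Parental Leave — service 750 days < 5 years (≈1825 days) ✗ → not eligible.
Stock Purchase Plan — status temporary ✓ (not excluded); service 750 days ≥ 2 years (≈730 days) ✓; site Denver ✗ (not Leeds, Fresno, or Boise) → not eligible.
Dental Plan — service 750 days ≥ 24 months (≈720 days) ✓; site Denver ✗ (not Boise, Madison, or Newark) → not eligible.
Legal Services Plan — status temporary ✓; service 750 days ≥ 90 days ✓; dept QA ✗ → not eligible.
Annual Bonus Plan — status temporary ✓; service 750 days ≥ 18 months (≈540 days) ✓; rating 4 ≥ 3 ✓; age 21 ≥ 21 ✓ → eligible.

Profit Sharing Plan, Annual Bonus Plan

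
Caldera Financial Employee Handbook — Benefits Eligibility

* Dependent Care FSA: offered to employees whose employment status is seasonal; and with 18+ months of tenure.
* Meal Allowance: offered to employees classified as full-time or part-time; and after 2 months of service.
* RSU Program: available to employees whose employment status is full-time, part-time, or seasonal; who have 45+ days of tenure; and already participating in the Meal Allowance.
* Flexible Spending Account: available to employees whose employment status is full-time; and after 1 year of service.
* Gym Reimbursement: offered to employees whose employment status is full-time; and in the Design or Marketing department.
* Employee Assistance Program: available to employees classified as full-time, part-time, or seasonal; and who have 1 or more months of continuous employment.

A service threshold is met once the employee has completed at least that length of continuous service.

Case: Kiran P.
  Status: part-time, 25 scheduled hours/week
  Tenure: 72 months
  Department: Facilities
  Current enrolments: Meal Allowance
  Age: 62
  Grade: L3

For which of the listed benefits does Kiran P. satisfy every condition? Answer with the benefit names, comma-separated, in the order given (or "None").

Meal Allowance, RSU Program, Employee Assistance Program

Dependent Care FSA — status part-time ✗ (requires seasonal) → not eligible.
Meal Allowance — status part-time ✓; service 72 months ≥ 2 months ✓ → eligible.
RSU Program — status part-time ✓; service 72 months ≥ 45 days ✓; enrolled in Meal Allowance ✓ → eligible.
Flexible Spending Account — status part-time ✗ (requires full-time) → not eligible.
Gym Reimbursement — status part-time ✗ (requires full-time) → not eligible.
Employee Assistance Program — status part-time ✓; service 72 months ≥ 1 month ✓ → eligible.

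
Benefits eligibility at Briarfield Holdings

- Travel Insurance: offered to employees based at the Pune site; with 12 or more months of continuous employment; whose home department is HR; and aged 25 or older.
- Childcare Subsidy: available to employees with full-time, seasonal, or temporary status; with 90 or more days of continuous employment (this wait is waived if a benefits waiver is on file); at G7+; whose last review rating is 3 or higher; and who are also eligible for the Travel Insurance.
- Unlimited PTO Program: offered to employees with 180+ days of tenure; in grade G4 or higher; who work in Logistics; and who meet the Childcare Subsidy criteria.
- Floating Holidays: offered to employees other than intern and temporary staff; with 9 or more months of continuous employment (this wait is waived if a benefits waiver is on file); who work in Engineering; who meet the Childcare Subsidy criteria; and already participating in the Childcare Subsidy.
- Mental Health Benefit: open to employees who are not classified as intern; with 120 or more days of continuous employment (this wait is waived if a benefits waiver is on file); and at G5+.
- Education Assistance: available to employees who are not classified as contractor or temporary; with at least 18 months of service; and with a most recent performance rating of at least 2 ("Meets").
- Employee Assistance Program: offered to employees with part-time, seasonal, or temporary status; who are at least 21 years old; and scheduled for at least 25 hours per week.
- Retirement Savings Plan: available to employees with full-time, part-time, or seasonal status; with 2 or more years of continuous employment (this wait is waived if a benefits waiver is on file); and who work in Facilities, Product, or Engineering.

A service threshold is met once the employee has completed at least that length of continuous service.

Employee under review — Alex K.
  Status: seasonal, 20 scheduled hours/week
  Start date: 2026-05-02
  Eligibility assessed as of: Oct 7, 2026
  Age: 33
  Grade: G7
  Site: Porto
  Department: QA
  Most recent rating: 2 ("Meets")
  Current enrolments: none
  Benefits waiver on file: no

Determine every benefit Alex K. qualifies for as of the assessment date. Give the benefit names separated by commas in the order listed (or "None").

Service from 2026-05-02 to Oct 7, 2026: 158 days.
Travel Insurance — site Porto ✗ (not Pune) → not eligible.
Childcare Subsidy — status seasonal ✓; no waiver, service 158 days ≥ 90 days ✓; grade G7 ≥ G7 ✓; rating 2 < 3 ✗ → not eligible.
Unlimited PTO Program — service 158 days < 180 days ✗ → not eligible.
Floating Holidays — status seasonal ✓ (not excluded); no waiver, service 158 days < 9 months (≈270 days) ✗ → not eligible.
Mental Health Benefit — status seasonal ✓ (not excluded); no waiver, service 158 days ≥ 120 days ✓; grade G7 ≥ G5 ✓ → eligible.
Education Assistance — status seasonal ✓ (not excluded); service 158 days < 18 months (≈540 days) ✗ → not eligible.
Employee Assistance Program — status seasonal ✓; age 33 ≥ 21 ✓; 20 hrs/wk < 25 ✗ → not eligible.
Retirement Savings Plan — status seasonal ✓; no waiver, service 158 days < 2 years (≈730 days) ✗ → not eligible.

Mental Health Benefit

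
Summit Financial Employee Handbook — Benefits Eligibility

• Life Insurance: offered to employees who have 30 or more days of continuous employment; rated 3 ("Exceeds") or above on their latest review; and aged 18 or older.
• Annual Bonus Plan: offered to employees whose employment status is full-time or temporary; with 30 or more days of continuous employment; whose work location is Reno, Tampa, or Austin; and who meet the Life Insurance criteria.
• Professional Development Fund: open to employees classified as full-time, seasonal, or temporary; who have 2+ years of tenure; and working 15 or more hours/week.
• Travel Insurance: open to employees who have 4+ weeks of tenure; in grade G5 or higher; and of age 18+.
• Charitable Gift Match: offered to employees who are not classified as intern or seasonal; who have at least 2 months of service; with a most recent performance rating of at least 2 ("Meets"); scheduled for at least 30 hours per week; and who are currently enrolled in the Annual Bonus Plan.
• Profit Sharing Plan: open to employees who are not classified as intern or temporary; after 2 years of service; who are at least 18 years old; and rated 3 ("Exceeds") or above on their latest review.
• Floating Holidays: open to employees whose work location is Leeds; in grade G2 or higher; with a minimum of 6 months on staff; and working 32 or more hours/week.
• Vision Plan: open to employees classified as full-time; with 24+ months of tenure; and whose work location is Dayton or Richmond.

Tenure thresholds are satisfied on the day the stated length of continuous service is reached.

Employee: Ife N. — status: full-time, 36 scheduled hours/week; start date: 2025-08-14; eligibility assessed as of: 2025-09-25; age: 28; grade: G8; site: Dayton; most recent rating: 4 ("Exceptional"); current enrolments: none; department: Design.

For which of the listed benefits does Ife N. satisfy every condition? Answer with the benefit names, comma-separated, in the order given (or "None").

Service from 2025-08-14 to 2025-09-25: 42 days.
Life Insurance — service 42 days ≥ 30 days ✓; rating 4 ≥ 3 ✓; age 28 ≥ 18 ✓ → eligible.
Annual Bonus Plan — status full-time ✓; service 42 days ≥ 30 days ✓; site Dayton ✗ (not Reno, Tampa, or Austin) → not eligible.
Professional Development Fund — status full-time ✓; service 42 days < 2 years (≈730 days) ✗ → not eligible.
Travel Insurance — service 42 days ≥ 4 weeks (≈28 days) ✓; grade G8 ≥ G5 ✓; age 28 ≥ 18 ✓ → eligible.
Charitable Gift Match — status full-time ✓ (not excluded); service 42 days < 2 months (≈60 days) ✗ → not eligible.
Profit Sharing Plan — status full-time ✓ (not excluded); service 42 days < 2 years (≈730 days) ✗ → not eligible.
Floating Holidays — site Dayton ✗ (not Leeds) → not eligible.
Vision Plan — status full-time ✓; service 42 days < 24 months (≈720 days) ✗ → not eligible.

Life Insurance, Travel Insurance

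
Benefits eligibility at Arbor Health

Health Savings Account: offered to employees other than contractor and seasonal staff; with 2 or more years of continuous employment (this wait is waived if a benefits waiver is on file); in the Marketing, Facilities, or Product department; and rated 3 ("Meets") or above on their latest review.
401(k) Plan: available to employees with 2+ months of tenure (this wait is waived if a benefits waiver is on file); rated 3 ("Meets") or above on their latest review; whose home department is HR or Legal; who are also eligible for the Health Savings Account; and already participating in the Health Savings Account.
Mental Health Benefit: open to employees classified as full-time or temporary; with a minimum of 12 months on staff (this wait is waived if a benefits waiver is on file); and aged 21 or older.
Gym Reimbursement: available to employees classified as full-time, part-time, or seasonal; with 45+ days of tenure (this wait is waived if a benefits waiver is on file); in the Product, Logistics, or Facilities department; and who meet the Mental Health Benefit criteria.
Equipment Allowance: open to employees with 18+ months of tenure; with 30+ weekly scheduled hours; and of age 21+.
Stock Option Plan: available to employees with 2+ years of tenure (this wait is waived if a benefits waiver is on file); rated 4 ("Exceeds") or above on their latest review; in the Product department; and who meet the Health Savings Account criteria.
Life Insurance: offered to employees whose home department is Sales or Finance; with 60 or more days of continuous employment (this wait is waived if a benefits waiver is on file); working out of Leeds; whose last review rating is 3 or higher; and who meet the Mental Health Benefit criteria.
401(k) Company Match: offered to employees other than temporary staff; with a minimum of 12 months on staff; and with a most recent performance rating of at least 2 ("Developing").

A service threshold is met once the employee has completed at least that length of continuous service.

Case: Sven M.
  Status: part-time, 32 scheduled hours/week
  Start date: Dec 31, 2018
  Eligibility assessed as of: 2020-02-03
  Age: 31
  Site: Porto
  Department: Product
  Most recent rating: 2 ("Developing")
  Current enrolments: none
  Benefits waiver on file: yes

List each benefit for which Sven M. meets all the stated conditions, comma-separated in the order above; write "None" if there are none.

401(k) Company Match

Service from Dec 31, 2018 to 2020-02-03: 399 days.
Health Savings Account — status part-time ✓ (not excluded); benefits waiver on file ✓; dept Product ✓; rating 2 < 3 ✗ → not eligible.
401(k) Plan — benefits waiver on file ✓; rating 2 < 3 ✗ → not eligible.
Mental Health Benefit — status part-time ✗ (requires full-time or temporary) → not eligible.
Gym Reimbursement — status part-time ✓; benefits waiver on file ✓; dept Product ✓; not eligible for Mental Health Benefit ✗ → not eligible.
Equipment Allowance — service 399 days < 18 months (≈540 days) ✗ → not eligible.
Stock Option Plan — benefits waiver on file ✓; rating 2 < 4 ✗ → not eligible.
Life Insurance — dept Product ✗ → not eligible.
401(k) Company Match — status part-time ✓ (not excluded); service 399 days ≥ 12 months (≈360 days) ✓; rating 2 ≥ 2 ✓ → eligible.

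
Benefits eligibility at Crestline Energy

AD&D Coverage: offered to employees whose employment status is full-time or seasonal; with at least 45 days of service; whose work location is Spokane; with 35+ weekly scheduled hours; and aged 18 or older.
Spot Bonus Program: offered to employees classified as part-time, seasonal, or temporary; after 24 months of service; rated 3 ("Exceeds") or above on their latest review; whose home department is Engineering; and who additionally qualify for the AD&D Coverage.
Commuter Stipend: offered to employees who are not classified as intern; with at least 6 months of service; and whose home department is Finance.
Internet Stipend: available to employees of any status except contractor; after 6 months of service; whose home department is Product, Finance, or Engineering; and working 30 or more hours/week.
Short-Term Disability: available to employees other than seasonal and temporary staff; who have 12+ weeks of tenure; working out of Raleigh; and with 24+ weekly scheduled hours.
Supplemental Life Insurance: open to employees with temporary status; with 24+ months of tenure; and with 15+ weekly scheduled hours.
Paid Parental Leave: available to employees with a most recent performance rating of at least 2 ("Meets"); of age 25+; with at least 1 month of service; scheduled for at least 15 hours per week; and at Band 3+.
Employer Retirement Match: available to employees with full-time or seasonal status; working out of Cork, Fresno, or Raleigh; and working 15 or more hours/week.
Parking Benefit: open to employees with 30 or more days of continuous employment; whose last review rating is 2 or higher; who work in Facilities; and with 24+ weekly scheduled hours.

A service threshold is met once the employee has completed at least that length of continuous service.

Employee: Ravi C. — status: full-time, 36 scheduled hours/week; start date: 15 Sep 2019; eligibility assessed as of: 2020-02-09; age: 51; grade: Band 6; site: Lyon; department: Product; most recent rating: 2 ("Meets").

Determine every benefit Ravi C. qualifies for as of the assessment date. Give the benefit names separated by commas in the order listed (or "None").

Paid Parental Leave

Service from 15 Sep 2019 to 2020-02-09: 147 days.
AD&D Coverage — status full-time ✓; service 147 days ≥ 45 days ✓; site Lyon ✗ (not Spokane) → not eligible.
Spot Bonus Program — status full-time ✗ (requires part-time, seasonal, or temporary) → not eligible.
Commuter Stipend — status full-time ✓ (not excluded); service 147 days < 6 months (≈180 days) ✗ → not eligible.
Internet Stipend — status full-time ✓ (not excluded); service 147 days < 6 months (≈180 days) ✗ → not eligible.
Short-Term Disability — status full-time ✓ (not excluded); service 147 days ≥ 12 weeks (≈84 days) ✓; site Lyon ✗ (not Raleigh) → not eligible.
Supplemental Life Insurance — status full-time ✗ (requires temporary) → not eligible.
Paid Parental Leave — rating 2 ≥ 2 ✓; age 51 ≥ 25 ✓; service 147 days ≥ 1 month (≈30 days) ✓; 36 hrs/wk ≥ 15 ✓; grade Band 6 ≥ Band 3 ✓ → eligible.
Employer Retirement Match — status full-time ✓; site Lyon ✗ (not Cork, Fresno, or Raleigh) → not eligible.
Parking Benefit — service 147 days ≥ 30 days ✓; rating 2 ≥ 2 ✓; dept Product ✗ → not eligible.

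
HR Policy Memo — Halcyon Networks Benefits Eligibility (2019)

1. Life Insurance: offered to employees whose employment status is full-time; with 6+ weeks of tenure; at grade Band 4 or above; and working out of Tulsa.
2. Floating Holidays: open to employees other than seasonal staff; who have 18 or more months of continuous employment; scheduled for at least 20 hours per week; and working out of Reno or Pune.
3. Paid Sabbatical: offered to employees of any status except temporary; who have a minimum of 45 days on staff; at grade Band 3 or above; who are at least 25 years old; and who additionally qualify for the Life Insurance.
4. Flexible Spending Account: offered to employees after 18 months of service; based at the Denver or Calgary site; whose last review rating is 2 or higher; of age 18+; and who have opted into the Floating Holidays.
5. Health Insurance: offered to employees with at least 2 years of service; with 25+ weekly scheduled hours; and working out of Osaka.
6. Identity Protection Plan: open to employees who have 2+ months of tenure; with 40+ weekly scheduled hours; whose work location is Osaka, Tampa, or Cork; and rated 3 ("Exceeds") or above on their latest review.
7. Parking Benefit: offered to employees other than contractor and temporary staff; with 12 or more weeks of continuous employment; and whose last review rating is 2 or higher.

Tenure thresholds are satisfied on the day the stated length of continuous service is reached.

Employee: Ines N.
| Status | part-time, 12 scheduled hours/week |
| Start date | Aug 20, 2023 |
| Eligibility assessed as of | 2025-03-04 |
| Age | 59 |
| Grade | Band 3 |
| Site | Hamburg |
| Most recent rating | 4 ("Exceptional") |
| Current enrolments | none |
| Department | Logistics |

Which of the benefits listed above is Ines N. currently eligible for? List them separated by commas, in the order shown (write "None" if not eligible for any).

Service from Aug 20, 2023 to 2025-03-04: 562 days.
Life Insurance — status part-time ✗ (requires full-time) → not eligible.
Floating Holidays — status part-time ✓ (not excluded); service 562 days ≥ 18 months (≈540 days) ✓; 12 hrs/wk < 20 ✗ → not eligible.
Paid Sabbatical — status part-time ✓ (not excluded); service 562 days ≥ 45 days ✓; grade Band 3 ≥ Band 3 ✓; age 59 ≥ 25 ✓; not eligible for Life Insurance ✗ → not eligible.
Flexible Spending Account — service 562 days ≥ 18 months (≈540 days) ✓; site Hamburg ✗ (not Denver or Calgary) → not eligible.
Health Insurance — service 562 days < 2 years (≈730 days) ✗ → not eligible.
Identity Protection Plan — service 562 days ≥ 2 months (≈60 days) ✓; 12 hrs/wk < 40 ✗ → not eligible.
Parking Benefit — status part-time ✓ (not excluded); service 562 days ≥ 12 weeks (≈84 days) ✓; rating 4 ≥ 2 ✓ → eligible.

Parking Benefit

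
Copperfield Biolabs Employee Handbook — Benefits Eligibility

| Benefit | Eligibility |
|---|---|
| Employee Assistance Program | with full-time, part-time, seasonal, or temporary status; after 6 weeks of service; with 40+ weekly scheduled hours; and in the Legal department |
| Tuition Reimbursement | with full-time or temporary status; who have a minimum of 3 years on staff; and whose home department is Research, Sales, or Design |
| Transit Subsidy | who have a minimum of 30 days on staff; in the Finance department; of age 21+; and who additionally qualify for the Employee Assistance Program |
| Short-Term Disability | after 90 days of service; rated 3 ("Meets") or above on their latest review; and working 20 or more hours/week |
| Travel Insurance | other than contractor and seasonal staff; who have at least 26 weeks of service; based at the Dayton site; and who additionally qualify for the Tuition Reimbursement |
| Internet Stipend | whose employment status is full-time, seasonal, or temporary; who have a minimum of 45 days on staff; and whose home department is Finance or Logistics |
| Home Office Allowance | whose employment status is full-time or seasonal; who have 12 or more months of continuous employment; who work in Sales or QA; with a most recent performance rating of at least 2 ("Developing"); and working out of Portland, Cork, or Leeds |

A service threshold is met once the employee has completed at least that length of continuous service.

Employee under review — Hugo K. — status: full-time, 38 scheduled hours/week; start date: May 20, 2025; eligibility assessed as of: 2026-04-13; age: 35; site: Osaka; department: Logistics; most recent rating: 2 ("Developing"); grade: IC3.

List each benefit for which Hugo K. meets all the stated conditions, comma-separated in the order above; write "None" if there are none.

Service from May 20, 2025 to 2026-04-13: 328 days.
Employee Assistance Program — status full-time ✓; service 328 days ≥ 6 weeks (≈42 days) ✓; 38 hrs/wk < 40 ✗ → not eligible.
Tuition Reimbursement — status full-time ✓; service 328 days < 3 years (≈1095 days) ✗ → not eligible.
Transit Subsidy — service 328 days ≥ 30 days ✓; dept Logistics ✗ → not eligible.
Short-Term Disability — service 328 days ≥ 90 days ✓; rating 2 < 3 ✗ → not eligible.
Travel Insurance — status full-time ✓ (not excluded); service 328 days ≥ 26 weeks (≈182 days) ✓; site Osaka ✗ (not Dayton) → not eligible.
Internet Stipend — status full-time ✓; service 328 days ≥ 45 days ✓; dept Logistics ✓ → eligible.
Home Office Allowance — status full-time ✓; service 328 days < 12 months (≈360 days) ✗ → not eligible.

Internet Stipend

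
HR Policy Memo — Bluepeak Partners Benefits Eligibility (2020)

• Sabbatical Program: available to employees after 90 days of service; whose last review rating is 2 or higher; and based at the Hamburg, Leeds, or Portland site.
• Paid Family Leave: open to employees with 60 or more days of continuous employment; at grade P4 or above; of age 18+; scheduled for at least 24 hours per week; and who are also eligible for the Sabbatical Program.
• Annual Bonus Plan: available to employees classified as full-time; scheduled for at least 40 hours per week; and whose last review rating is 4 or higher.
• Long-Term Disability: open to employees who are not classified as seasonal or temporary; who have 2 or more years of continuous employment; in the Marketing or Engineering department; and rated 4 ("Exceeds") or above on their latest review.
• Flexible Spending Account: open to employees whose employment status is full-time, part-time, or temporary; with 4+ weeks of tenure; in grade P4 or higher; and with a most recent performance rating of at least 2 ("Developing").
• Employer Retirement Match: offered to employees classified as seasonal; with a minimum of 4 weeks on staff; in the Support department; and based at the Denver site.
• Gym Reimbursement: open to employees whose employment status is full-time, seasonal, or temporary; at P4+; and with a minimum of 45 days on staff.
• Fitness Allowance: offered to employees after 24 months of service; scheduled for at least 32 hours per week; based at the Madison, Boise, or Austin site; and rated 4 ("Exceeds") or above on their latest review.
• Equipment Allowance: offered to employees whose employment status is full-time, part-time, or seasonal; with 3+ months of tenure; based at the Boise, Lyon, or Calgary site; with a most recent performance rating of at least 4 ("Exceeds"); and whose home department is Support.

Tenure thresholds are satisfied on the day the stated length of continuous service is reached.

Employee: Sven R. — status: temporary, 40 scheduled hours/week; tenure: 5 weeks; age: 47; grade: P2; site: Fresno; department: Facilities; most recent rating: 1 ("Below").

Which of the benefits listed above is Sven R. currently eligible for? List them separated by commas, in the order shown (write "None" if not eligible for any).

None

Sabbatical Program — service 5 weeks < 90 days ✗ → not eligible.
Paid Family Leave — service 5 weeks < 60 days ✗ → not eligible.
Annual Bonus Plan — status temporary ✗ (requires full-time) → not eligible.
Long-Term Disability — status temporary ✗ (excluded) → not eligible.
Flexible Spending Account — status temporary ✓; service 5 weeks ≥ 4 weeks ✓; grade P2 < P4 ✗ → not eligible.
Employer Retirement Match — status temporary ✗ (requires seasonal) → not eligible.
Gym Reimbursement — status temporary ✓; grade P2 < P4 ✗ → not eligible.
Fitness Allowance — service 5 weeks < 24 months (≈720 days) ✗ → not eligible.
Equipment Allowance — status temporary ✗ (requires full-time, part-time, or seasonal) → not eligible.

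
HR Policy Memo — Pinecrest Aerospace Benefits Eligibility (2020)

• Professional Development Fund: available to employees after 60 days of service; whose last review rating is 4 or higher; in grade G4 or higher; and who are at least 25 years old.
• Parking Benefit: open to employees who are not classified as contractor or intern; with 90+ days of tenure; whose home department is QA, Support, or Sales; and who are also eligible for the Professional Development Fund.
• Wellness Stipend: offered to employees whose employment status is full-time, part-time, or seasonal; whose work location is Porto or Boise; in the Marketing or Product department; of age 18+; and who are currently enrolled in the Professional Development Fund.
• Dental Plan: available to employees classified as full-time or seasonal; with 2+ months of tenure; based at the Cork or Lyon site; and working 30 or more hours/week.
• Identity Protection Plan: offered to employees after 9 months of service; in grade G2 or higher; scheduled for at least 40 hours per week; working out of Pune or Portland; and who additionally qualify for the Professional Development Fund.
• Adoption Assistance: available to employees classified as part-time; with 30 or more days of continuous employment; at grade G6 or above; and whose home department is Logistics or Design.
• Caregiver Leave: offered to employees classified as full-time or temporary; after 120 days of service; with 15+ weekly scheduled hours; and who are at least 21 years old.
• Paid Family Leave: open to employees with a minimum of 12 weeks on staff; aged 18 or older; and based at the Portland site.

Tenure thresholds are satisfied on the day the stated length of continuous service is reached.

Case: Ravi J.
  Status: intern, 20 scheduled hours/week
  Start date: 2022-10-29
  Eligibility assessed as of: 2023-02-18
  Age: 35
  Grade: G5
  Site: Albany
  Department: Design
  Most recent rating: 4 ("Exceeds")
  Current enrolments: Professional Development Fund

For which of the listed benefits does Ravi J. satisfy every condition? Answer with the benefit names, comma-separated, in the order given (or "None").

Service from 2022-10-29 to 2023-02-18: 112 days.
Professional Development Fund — service 112 days ≥ 60 days ✓; rating 4 ≥ 4 ✓; grade G5 ≥ G4 ✓; age 35 ≥ 25 ✓ → eligible.
Parking Benefit — status intern ✗ (excluded) → not eligible.
Wellness Stipend — status intern ✗ (requires full-time, part-time, or seasonal) → not eligible.
Dental Plan — status intern ✗ (requires full-time or seasonal) → not eligible.
Identity Protection Plan — service 112 days < 9 months (≈270 days) ✗ → not eligible.
Adoption Assistance — status intern ✗ (requires part-time) → not eligible.
Caregiver Leave — status intern ✗ (requires full-time or temporary) → not eligible.
Paid Family Leave — service 112 days ≥ 12 weeks (≈84 days) ✓; age 35 ≥ 18 ✓; site Albany ✗ (not Portland) → not eligible.

Professional Development Fund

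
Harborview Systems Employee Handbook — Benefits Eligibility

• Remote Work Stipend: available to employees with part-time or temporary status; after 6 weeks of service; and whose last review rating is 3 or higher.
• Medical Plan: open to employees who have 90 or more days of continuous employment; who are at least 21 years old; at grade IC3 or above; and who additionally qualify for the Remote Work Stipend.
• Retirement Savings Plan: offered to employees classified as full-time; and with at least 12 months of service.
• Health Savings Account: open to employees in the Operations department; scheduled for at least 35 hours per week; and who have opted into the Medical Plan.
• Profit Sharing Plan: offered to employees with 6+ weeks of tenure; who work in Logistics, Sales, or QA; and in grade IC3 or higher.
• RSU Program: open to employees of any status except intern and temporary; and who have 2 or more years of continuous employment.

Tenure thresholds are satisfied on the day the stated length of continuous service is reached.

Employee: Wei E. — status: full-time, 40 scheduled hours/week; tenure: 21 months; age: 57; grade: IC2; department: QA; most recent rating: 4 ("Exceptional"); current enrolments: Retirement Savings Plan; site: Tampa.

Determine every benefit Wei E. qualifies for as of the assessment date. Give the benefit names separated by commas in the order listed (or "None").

Remote Work Stipend — status full-time ✗ (requires part-time or temporary) → not eligible.
Medical Plan — service 21 months ≥ 90 days ✓; age 57 ≥ 21 ✓; grade IC2 < IC3 ✗ → not eligible.
Retirement Savings Plan — status full-time ✓; service 21 months ≥ 12 months ✓ → eligible.
Health Savings Account — dept QA ✗ → not eligible.
Profit Sharing Plan — service 21 months ≥ 6 weeks (≈42 days) ✓; dept QA ✓; grade IC2 < IC3 ✗ → not eligible.
RSU Program — status full-time ✓ (not excluded); service 21 months < 2 years (≈730 days) ✗ → not eligible.

Retirement Savings Plan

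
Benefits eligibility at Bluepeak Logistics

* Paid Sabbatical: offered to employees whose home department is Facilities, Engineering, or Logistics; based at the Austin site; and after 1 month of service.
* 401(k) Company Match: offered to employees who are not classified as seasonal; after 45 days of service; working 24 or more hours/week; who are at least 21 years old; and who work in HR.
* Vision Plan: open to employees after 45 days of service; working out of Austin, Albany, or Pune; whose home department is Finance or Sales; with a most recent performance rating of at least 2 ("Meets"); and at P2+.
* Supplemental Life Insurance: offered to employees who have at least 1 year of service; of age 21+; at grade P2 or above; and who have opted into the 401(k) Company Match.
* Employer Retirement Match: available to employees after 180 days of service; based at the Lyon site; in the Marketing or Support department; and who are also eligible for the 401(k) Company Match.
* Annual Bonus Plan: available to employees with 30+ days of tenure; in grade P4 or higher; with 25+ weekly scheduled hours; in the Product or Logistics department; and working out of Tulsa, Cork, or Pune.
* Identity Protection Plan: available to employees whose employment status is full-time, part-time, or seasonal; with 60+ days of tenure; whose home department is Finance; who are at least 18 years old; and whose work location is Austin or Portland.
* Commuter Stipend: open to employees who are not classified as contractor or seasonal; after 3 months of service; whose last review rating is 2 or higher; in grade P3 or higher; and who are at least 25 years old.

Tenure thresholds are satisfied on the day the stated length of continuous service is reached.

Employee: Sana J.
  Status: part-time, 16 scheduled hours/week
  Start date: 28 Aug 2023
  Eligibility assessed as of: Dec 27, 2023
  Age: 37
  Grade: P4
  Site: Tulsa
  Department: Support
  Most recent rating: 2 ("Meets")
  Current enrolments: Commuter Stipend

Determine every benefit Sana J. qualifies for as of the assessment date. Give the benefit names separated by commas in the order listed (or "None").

Service from 28 Aug 2023 to Dec 27, 2023: 121 days.
Paid Sabbatical — dept Support ✗ → not eligible.
401(k) Company Match — status part-time ✓ (not excluded); service 121 days ≥ 45 days ✓; 16 hrs/wk < 24 ✗ → not eligible.
Vision Plan — service 121 days ≥ 45 days ✓; site Tulsa ✗ (not Austin, Albany, or Pune) → not eligible.
Supplemental Life Insurance — service 121 days < 1 year (≈365 days) ✗ → not eligible.
Employer Retirement Match — service 121 days < 180 days ✗ → not eligible.
Annual Bonus Plan — service 121 days ≥ 30 days ✓; grade P4 ≥ P4 ✓; 16 hrs/wk < 25 ✗ → not eligible.
Identity Protection Plan — status part-time ✓; service 121 days ≥ 60 days ✓; dept Support ✗ → not eligible.
Commuter Stipend — status part-time ✓ (not excluded); service 121 days ≥ 3 months (≈90 days) ✓; rating 2 ≥ 2 ✓; grade P4 ≥ P3 ✓; age 37 ≥ 25 ✓ → eligible.

Commuter Stipend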